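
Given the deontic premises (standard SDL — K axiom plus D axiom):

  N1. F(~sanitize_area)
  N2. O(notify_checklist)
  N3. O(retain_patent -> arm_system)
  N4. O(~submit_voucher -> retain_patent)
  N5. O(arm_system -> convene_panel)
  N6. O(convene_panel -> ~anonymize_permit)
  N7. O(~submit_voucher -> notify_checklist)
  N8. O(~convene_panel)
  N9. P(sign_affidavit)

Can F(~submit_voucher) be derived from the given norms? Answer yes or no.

Premise 8 gives O(~convene_panel).
Premise 5 is O(arm_system -> convene_panel); contrapositively O(~convene_panel -> ~arm_system). Since O(~convene_panel) holds, K gives O(~arm_system).
Premise 3, O(retain_patent -> arm_system), contraposes to O(~arm_system -> ~retain_patent); with O(~arm_system) we get O(~retain_patent).
Premise 4, O(~submit_voucher -> retain_patent), contraposes to O(~retain_patent -> submit_voucher); with O(~retain_patent) we get O(submit_voucher).
Premises 1, 2, 6, 7, 9 do not contribute to this derivation.
So O(submit_voucher) holds, i.e. F(~submit_voucher). The claim follows.

Yes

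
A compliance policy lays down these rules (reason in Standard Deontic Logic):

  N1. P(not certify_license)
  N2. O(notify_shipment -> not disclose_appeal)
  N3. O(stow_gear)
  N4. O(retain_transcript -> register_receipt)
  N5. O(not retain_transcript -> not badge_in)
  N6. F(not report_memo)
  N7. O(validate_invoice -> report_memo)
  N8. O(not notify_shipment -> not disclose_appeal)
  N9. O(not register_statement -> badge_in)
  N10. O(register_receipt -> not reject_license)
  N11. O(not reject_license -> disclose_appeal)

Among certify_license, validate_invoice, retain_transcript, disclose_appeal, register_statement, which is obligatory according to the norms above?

Premises 2 and 8 are O(notify_shipment -> not disclose_appeal) and O(not notify_shipment -> not disclose_appeal); every ideal world satisfies notify_shipment or not notify_shipment, so in either case not disclose_appeal holds — hence O(not disclose_appeal).
Premise 11 is O(not reject_license -> disclose_appeal); contrapositively O(not disclose_appeal -> reject_license). Since O(not disclose_appeal) holds, K gives O(reject_license).
Premise 10, O(register_receipt -> not reject_license), contraposes to O(reject_license -> not register_receipt); with O(reject_license) we get O(not register_receipt).
The contrapositive of premise 4 (O(retain_transcript -> register_receipt)) is O(not register_receipt -> not retain_transcript), and O(not register_receipt) is already established, so O(not retain_transcript).
From O(not retain_transcript) and premise 5, O(not retain_transcript -> not badge_in), we obtain O(not badge_in).
Premise 9, O(not register_statement -> badge_in), contraposes to O(not badge_in -> register_statement); with O(not badge_in) we get O(register_statement).
So O(register_statement) holds — register_statement is obligatory. None of the other listed options is made obligatory by any chain of premises.

register_statement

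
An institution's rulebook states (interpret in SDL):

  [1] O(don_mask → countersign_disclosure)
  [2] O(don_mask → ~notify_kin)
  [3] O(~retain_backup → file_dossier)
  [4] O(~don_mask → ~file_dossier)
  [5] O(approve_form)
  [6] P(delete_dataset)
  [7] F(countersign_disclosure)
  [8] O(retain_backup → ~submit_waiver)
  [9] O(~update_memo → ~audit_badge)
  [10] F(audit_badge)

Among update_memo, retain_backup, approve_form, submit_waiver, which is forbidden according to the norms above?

F(countersign_disclosure) at premise 7 means O(~countersign_disclosure).
The contrapositive of premise 1 (O(don_mask → countersign_disclosure)) is O(~countersign_disclosure → ~don_mask), and O(~countersign_disclosure) is already established, so O(~don_mask).
Premise 4 is O(~don_mask → ~file_dossier); since O(~don_mask), deontic closure gives O(~file_dossier).
The contrapositive of premise 3 (O(~retain_backup → file_dossier)) is O(~file_dossier → retain_backup), and O(~file_dossier) is already established, so O(retain_backup).
With premise 8, O(retain_backup → ~submit_waiver), the K-axiom yields O(~submit_waiver).
So O(~submit_waiver) holds, i.e. submit_waiver is forbidden. None of the other listed options is forbidden under the premises.

submit_waiver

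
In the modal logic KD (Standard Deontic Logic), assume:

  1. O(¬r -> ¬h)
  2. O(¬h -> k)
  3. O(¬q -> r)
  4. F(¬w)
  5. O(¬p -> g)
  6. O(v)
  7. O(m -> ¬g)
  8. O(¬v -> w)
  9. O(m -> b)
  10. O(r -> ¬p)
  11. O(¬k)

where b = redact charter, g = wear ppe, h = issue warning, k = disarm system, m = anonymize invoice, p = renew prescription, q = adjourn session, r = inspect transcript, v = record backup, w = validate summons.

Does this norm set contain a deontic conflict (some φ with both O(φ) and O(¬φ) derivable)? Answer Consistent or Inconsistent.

Consistent

Premise 8 is O(¬v -> w); even if O(w) held, inferring O(¬v) would be affirming the consequent — invalid.
So O(¬v) is not derivable, and the apparent clash with O(v) does not arise.
A world satisfying every obligation exists (e.g. b=false, g=true, h=true, k=false, m=false, p=false, q=false, r=true, v=true, w=true); no atom is both obligatory and forbidden, so the set is consistent.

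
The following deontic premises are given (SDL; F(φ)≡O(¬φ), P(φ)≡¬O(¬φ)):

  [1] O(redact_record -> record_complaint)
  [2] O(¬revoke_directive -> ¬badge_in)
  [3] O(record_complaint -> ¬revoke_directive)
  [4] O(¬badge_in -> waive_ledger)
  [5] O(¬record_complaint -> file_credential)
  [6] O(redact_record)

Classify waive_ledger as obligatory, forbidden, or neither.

Obligatory

Premise 6 states O(redact_record) outright.
Premise 1 is O(redact_record -> record_complaint); since O(redact_record), deontic closure gives O(record_complaint).
Applying K to premise 3 (O(record_complaint -> ¬revoke_directive)) and O(record_complaint) yields O(¬revoke_directive).
Premise 2 is O(¬revoke_directive -> ¬badge_in); since O(¬revoke_directive), deontic closure gives O(¬badge_in).
Premise 4 is O(¬badge_in -> waive_ledger); since O(¬badge_in), deontic closure gives O(waive_ledger).
Premise 5 does not contribute to this derivation.
Hence waive_ledger is obligatory.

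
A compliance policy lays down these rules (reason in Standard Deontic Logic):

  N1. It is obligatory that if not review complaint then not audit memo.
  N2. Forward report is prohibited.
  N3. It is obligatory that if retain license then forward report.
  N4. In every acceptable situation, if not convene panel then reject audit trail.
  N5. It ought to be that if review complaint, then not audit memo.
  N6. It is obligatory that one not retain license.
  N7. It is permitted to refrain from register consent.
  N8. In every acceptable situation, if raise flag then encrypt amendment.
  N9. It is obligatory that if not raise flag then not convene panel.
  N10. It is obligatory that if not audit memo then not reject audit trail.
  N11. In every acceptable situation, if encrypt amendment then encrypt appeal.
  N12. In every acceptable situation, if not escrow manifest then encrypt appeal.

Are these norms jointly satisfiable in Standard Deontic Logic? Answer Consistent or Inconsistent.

Consistent

Premise 3 is O(retain_license → forward_report), but O(retain_license) is not derivable from the premises, so it does not yield O(forward_report).
So O(forward_report) is not derivable, and the apparent clash with O(¬forward_report) does not arise.
A world satisfying every obligation exists (e.g. audit_memo=false, convene_panel=true, encrypt_amendment=true, encrypt_appeal=true, escrow_manifest=false, forward_report=false, raise_flag=true, register_consent=false, reject_audit_trail=false, retain_license=false, review_complaint=false); no atom is both obligatory and forbidden, so the set is consistent.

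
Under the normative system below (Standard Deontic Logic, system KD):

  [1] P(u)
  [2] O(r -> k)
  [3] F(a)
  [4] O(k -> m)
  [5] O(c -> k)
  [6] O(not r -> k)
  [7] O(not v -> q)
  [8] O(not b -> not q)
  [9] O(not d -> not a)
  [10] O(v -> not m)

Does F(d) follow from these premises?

Premise 9 is O(not d -> not a); even if O(not a) held, inferring O(not d) would be affirming the consequent — invalid.
No other premise forces O(not d). An ideal world satisfying every premise can still have d true, so F(d) is not derivable.

No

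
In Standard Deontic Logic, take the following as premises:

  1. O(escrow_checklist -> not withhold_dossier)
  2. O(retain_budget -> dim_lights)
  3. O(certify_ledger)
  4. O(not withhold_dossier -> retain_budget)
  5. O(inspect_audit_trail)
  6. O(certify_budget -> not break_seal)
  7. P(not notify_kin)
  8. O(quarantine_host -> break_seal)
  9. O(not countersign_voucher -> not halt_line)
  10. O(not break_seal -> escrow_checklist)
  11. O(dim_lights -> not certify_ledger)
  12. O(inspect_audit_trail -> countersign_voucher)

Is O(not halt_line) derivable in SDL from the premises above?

No

Premise 9 is O(not countersign_voucher -> not halt_line), but O(not countersign_voucher) is not derivable from the premises, so it does not yield O(not halt_line).
No other premise forces O(not halt_line). An ideal world satisfying every premise can still have not halt_line false, so O(not halt_line) is not derivable.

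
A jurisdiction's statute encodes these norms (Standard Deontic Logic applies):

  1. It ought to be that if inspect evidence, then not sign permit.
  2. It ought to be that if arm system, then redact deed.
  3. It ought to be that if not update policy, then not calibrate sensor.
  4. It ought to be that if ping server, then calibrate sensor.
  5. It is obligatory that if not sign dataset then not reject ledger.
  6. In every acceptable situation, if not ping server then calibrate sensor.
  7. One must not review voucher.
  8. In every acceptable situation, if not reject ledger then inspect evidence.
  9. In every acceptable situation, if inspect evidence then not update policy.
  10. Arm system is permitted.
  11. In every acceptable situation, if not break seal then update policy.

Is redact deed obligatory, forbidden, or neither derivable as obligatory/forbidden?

Neither

Premise 2 is O(arm_system → redact_deed), but O(arm_system) is not derivable from the premises (the permission P(arm_system) asserts only ¬O(¬arm_system), not O(arm_system)), so it does not yield O(redact_deed).
No premise or chain of K-axiom applications forces O(redact_deed), and none forces O(¬redact_deed). So redact_deed is neither obligatory nor forbidden under these norms.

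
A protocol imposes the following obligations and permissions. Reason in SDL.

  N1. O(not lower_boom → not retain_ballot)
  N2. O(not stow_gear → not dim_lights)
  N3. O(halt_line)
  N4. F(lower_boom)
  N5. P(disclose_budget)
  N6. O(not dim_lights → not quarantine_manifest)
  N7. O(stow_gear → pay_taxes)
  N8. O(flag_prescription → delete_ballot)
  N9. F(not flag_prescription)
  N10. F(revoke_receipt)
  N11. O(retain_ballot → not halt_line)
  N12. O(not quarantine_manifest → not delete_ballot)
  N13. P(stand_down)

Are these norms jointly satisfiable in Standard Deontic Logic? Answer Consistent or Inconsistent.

Consistent

Premise 11 is O(retain_ballot → not halt_line), but O(retain_ballot) is not derivable from the premises, so it does not yield O(not halt_line).
So O(not halt_line) is not derivable, and the apparent clash with O(halt_line) does not arise.
A world satisfying every obligation exists (e.g. delete_ballot=true, dim_lights=true, disclose_budget=false, flag_prescription=true, halt_line=true, lower_boom=false, pay_taxes=true, quarantine_manifest=true, retain_ballot=false, revoke_receipt=false, stand_down=false, stow_gear=true); no atom is both obligatory and forbidden, so the set is consistent.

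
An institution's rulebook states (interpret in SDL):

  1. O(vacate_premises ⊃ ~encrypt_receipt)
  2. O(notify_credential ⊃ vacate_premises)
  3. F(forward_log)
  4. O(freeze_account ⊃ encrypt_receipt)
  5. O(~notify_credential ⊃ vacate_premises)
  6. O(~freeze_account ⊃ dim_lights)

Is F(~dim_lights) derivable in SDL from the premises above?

Yes

By case analysis on ~notify_credential: premise 5 gives O(~notify_credential ⊃ vacate_premises) and premise 2 gives O(notify_credential ⊃ vacate_premises), so O(vacate_premises) either way.
Premise 1 is O(vacate_premises ⊃ ~encrypt_receipt); since O(vacate_premises), deontic closure gives O(~encrypt_receipt).
Premise 4 is O(freeze_account ⊃ encrypt_receipt); contrapositively O(~encrypt_receipt ⊃ ~freeze_account). Since O(~encrypt_receipt) holds, K gives O(~freeze_account).
Applying K to premise 6 (O(~freeze_account ⊃ dim_lights)) and O(~freeze_account) yields O(dim_lights).
Premise 3 does not contribute to this derivation.
So O(dim_lights) holds, i.e. F(~dim_lights). The claim follows.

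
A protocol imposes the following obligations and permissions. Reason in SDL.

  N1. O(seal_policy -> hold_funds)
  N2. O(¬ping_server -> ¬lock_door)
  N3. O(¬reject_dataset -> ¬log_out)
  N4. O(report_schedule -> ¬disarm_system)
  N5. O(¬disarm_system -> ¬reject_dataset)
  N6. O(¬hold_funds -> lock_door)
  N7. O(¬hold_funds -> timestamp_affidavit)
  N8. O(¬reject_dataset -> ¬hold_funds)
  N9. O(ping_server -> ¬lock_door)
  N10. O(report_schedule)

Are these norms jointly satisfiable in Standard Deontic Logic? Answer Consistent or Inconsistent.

Inconsistent

Premises 2 and 9 cover both cases: O(¬ping_server -> ¬lock_door) and O(ping_server -> ¬lock_door). Since ¬ping_server ∨ ping_server is a tautology, O(¬lock_door) follows.
Premise 6 is O(¬hold_funds -> lock_door); contrapositively O(¬lock_door -> hold_funds). Since O(¬lock_door) holds, K gives O(hold_funds).
Premise 8, O(¬reject_dataset -> ¬hold_funds), contraposes to O(hold_funds -> reject_dataset); with O(hold_funds) we get O(reject_dataset).
Premise 5, O(¬disarm_system -> ¬reject_dataset), contraposes to O(reject_dataset -> disarm_system); with O(reject_dataset) we get O(disarm_system).
Premise 4, O(report_schedule -> ¬disarm_system), contraposes to O(disarm_system -> ¬report_schedule); with O(disarm_system) we get O(¬report_schedule).
Yet premise 10 states O(report_schedule).
We now have both O(¬report_schedule) and O(report_schedule) — report_schedule is simultaneously obligatory and forbidden, violating the D-axiom.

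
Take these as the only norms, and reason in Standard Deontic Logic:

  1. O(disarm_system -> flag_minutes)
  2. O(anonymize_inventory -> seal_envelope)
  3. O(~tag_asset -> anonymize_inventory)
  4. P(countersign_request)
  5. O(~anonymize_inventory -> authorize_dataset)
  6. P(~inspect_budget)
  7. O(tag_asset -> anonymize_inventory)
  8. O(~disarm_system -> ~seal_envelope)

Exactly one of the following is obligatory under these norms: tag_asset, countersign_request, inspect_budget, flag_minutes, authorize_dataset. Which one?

By case analysis on tag_asset: premise 7 gives O(tag_asset -> anonymize_inventory) and premise 3 gives O(~tag_asset -> anonymize_inventory), so O(anonymize_inventory) either way.
With premise 2, O(anonymize_inventory -> seal_envelope), the K-axiom yields O(seal_envelope).
The contrapositive of premise 8 (O(~disarm_system -> ~seal_envelope)) is O(seal_envelope -> disarm_system), and O(seal_envelope) is already established, so O(disarm_system).
Premise 1 is O(disarm_system -> flag_minutes); since O(disarm_system), deontic closure gives O(flag_minutes).
So O(flag_minutes) holds — flag_minutes is obligatory. None of the other listed options is made obligatory by any chain of premises.

flag_minutes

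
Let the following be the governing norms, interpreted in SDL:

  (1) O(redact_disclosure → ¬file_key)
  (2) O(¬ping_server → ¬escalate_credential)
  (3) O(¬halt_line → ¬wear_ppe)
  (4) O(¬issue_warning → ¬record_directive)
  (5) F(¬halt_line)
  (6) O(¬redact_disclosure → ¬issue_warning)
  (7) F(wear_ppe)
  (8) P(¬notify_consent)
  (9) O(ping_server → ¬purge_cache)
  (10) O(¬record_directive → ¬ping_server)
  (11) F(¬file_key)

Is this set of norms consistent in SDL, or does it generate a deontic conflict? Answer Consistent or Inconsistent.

Consistent

Premise 3 is O(¬halt_line → ¬wear_ppe); even if O(¬wear_ppe) held, inferring O(¬halt_line) would be affirming the consequent — invalid.
So O(¬halt_line) is not derivable, and the apparent clash with O(halt_line) does not arise.
A world satisfying every obligation exists (e.g. escalate_credential=false, file_key=true, halt_line=true, issue_warning=false, notify_consent=false, ping_server=false, purge_cache=false, record_directive=false, redact_disclosure=false, wear_ppe=false); no atom is both obligatory and forbidden, so the set is consistent.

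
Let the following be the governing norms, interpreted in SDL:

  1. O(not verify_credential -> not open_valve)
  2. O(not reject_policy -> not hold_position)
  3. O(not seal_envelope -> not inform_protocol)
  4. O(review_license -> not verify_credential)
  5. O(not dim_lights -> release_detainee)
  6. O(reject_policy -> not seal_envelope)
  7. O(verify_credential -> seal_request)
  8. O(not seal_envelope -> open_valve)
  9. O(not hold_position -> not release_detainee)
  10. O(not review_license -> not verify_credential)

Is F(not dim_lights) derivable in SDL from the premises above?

Premises 4 and 10 cover both cases: O(review_license -> not verify_credential) and O(not review_license -> not verify_credential). Since review_license ∨ not review_license is a tautology, O(not verify_credential) follows.
Premise 1 is O(not verify_credential -> not open_valve); since O(not verify_credential), deontic closure gives O(not open_valve).
The contrapositive of premise 8 (O(not seal_envelope -> open_valve)) is O(not open_valve -> seal_envelope), and O(not open_valve) is already established, so O(seal_envelope).
The contrapositive of premise 6 (O(reject_policy -> not seal_envelope)) is O(seal_envelope -> not reject_policy), and O(seal_envelope) is already established, so O(not reject_policy).
With premise 2, O(not reject_policy -> not hold_position), the K-axiom yields O(not hold_position).
Applying K to premise 9 (O(not hold_position -> not release_detainee)) and O(not hold_position) yields O(not release_detainee).
Premise 5 is O(not dim_lights -> release_detainee); contrapositively O(not release_detainee -> dim_lights). Since O(not release_detainee) holds, K gives O(dim_lights).
Premises 3, 7 do not contribute to this derivation.
So O(dim_lights) holds, i.e. F(not dim_lights). The claim follows.

Yes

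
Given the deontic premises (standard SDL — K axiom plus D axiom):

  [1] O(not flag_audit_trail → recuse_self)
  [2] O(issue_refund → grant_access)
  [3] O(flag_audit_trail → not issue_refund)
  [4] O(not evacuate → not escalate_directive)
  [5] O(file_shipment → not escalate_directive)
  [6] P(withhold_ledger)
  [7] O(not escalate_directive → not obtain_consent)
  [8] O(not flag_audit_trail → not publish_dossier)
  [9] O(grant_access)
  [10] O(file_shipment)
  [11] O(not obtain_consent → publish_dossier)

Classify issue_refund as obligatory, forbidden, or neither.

Forbidden

Premise 10 gives O(file_shipment).
With premise 5, O(file_shipment → not escalate_directive), the K-axiom yields O(not escalate_directive).
Applying K to premise 7 (O(not escalate_directive → not obtain_consent)) and O(not escalate_directive) yields O(not obtain_consent).
Premise 11 is O(not obtain_consent → publish_dossier); since O(not obtain_consent), deontic closure gives O(publish_dossier).
Premise 8 is O(not flag_audit_trail → not publish_dossier); contrapositively O(publish_dossier → flag_audit_trail). Since O(publish_dossier) holds, K gives O(flag_audit_trail).
Applying K to premise 3 (O(flag_audit_trail → not issue_refund)) and O(flag_audit_trail) yields O(not issue_refund).
Premises 1, 2, 4, 6, 9 do not contribute to this derivation.
Thus O(not issue_refund), which is F(issue_refund): issue_refund is forbidden.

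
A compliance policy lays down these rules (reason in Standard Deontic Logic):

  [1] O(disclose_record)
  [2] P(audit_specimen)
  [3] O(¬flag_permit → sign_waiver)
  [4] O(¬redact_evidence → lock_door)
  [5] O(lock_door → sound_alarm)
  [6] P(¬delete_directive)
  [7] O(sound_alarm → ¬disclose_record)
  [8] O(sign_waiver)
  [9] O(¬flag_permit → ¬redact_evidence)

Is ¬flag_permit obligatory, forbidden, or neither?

Premise 1 states O(disclose_record) outright.
Premise 7, O(sound_alarm → ¬disclose_record), contraposes to O(disclose_record → ¬sound_alarm); with O(disclose_record) we get O(¬sound_alarm).
Premise 5, O(lock_door → sound_alarm), contraposes to O(¬sound_alarm → ¬lock_door); with O(¬sound_alarm) we get O(¬lock_door).
The contrapositive of premise 4 (O(¬redact_evidence → lock_door)) is O(¬lock_door → redact_evidence), and O(¬lock_door) is already established, so O(redact_evidence).
Premise 9, O(¬flag_permit → ¬redact_evidence), contraposes to O(redact_evidence → flag_permit); with O(redact_evidence) we get O(flag_permit).
Premises 2, 3, 6, 8 do not contribute to this derivation.
Thus O(flag_permit), which is F(¬flag_permit): ¬flag_permit is forbidden.

Forbidden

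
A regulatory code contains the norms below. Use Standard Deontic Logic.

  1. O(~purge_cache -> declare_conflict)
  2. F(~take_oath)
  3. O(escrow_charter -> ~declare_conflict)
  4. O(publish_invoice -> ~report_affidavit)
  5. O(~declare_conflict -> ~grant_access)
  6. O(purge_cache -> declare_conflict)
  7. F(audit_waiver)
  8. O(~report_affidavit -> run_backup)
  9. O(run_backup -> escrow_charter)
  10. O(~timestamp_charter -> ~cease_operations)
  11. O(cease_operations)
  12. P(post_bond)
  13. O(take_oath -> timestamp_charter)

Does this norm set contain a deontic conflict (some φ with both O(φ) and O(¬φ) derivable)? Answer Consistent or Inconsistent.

Premise 10 is O(~timestamp_charter -> ~cease_operations), but O(~timestamp_charter) is not derivable from the premises, so it does not yield O(~cease_operations).
So O(~cease_operations) is not derivable, and the apparent clash with O(cease_operations) does not arise.
A world satisfying every obligation exists (e.g. audit_waiver=false, cease_operations=true, declare_conflict=true, escrow_charter=false, grant_access=false, post_bond=false, publish_invoice=false, purge_cache=false, report_affidavit=true, run_backup=false, take_oath=true, timestamp_charter=true); no atom is both obligatory and forbidden, so the set is consistent.

Consistent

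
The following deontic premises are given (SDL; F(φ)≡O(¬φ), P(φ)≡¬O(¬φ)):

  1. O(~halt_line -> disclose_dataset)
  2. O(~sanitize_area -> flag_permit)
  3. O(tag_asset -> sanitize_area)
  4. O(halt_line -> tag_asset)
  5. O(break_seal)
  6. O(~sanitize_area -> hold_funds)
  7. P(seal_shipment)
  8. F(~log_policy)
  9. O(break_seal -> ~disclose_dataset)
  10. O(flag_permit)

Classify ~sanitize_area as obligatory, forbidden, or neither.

Premise 5 gives O(break_seal).
From O(break_seal) and premise 9, O(break_seal -> ~disclose_dataset), we obtain O(~disclose_dataset).
Premise 1, O(~halt_line -> disclose_dataset), contraposes to O(~disclose_dataset -> halt_line); with O(~disclose_dataset) we get O(halt_line).
Premise 4 is O(halt_line -> tag_asset); since O(halt_line), deontic closure gives O(tag_asset).
Applying K to premise 3 (O(tag_asset -> sanitize_area)) and O(tag_asset) yields O(sanitize_area).
Premises 2, 6, 7, 8, 10 do not contribute to this derivation.
Thus O(sanitize_area), which is F(~sanitize_area): ~sanitize_area is forbidden.

Forbidden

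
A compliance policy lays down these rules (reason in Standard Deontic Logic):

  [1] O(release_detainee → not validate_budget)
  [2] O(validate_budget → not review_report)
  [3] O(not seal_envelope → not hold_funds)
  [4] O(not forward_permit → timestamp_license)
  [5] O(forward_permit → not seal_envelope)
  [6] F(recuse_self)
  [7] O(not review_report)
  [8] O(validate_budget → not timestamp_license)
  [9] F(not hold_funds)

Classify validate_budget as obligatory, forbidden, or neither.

Forbidden

Premise 9, F(not hold_funds), is equivalent to O(hold_funds).
Premise 3, O(not seal_envelope → not hold_funds), contraposes to O(hold_funds → seal_envelope); with O(hold_funds) we get O(seal_envelope).
Premise 5, O(forward_permit → not seal_envelope), contraposes to O(seal_envelope → not forward_permit); with O(seal_envelope) we get O(not forward_permit).
With premise 4, O(not forward_permit → timestamp_license), the K-axiom yields O(timestamp_license).
Premise 8, O(validate_budget → not timestamp_license), contraposes to O(timestamp_license → not validate_budget); with O(timestamp_license) we get O(not validate_budget).
Premises 1, 2, 6, 7 do not contribute to this derivation.
Thus O(not validate_budget), which is F(validate_budget): validate_budget is forbidden.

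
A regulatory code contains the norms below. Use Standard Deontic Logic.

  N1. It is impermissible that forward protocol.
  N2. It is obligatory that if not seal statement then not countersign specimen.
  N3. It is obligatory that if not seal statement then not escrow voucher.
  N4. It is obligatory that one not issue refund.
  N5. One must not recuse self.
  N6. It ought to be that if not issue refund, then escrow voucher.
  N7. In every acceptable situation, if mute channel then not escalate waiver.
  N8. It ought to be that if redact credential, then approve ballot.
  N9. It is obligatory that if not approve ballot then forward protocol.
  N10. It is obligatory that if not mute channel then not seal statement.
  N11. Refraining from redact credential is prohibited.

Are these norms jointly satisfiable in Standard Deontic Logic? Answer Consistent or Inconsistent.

Consistent

Premise 9 is O(¬approve_ballot → forward_protocol), but O(¬approve_ballot) is not derivable from the premises, so it does not yield O(forward_protocol).
So O(forward_protocol) is not derivable, and the apparent clash with O(¬forward_protocol) does not arise.
A world satisfying every obligation exists (e.g. approve_ballot=true, countersign_specimen=false, escalate_waiver=false, escrow_voucher=true, forward_protocol=false, issue_refund=false, mute_channel=true, recuse_self=false, redact_credential=true, seal_statement=true); no atom is both obligatory and forbidden, so the set is consistent.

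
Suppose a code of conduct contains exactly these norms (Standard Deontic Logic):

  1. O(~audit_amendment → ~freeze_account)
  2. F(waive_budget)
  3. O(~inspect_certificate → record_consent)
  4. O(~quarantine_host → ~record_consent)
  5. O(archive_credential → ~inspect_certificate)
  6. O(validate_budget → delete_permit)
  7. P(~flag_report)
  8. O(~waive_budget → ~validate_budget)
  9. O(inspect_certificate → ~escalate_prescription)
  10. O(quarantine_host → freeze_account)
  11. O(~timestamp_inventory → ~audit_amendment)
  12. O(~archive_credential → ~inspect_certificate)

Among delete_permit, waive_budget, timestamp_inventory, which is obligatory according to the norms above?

timestamp_inventory

Premises 5 and 12 are O(archive_credential → ~inspect_certificate) and O(~archive_credential → ~inspect_certificate); every ideal world satisfies archive_credential or ~archive_credential, so in either case ~inspect_certificate holds — hence O(~inspect_certificate).
Applying K to premise 3 (O(~inspect_certificate → record_consent)) and O(~inspect_certificate) yields O(record_consent).
Premise 4, O(~quarantine_host → ~record_consent), contraposes to O(record_consent → quarantine_host); with O(record_consent) we get O(quarantine_host).
Premise 10 is O(quarantine_host → freeze_account); since O(quarantine_host), deontic closure gives O(freeze_account).
Premise 1, O(~audit_amendment → ~freeze_account), contraposes to O(freeze_account → audit_amendment); with O(freeze_account) we get O(audit_amendment).
The contrapositive of premise 11 (O(~timestamp_inventory → ~audit_amendment)) is O(audit_amendment → timestamp_inventory), and O(audit_amendment) is already established, so O(timestamp_inventory).
So O(timestamp_inventory) holds — timestamp_inventory is obligatory. None of the other listed options is made obligatory by any chain of premises.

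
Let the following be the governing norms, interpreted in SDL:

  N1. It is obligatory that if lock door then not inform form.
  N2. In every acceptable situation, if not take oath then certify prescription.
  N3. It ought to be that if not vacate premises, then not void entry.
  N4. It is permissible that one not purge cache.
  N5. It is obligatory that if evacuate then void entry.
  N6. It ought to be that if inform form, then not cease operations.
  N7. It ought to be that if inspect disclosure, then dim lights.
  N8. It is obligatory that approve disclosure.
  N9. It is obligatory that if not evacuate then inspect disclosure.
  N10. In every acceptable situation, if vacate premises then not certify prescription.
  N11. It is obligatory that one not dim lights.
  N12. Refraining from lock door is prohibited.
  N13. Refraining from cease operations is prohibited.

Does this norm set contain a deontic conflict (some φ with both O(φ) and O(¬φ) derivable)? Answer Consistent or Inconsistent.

Premise 6 is O(inform_form → ¬cease_operations), but O(inform_form) is not derivable from the premises, so it does not yield O(¬cease_operations).
So O(¬cease_operations) is not derivable, and the apparent clash with O(cease_operations) does not arise.
A world satisfying every obligation exists (e.g. approve_disclosure=true, cease_operations=true, certify_prescription=false, dim_lights=false, evacuate=true, inform_form=false, inspect_disclosure=false, lock_door=true, purge_cache=false, take_oath=true, vacate_premises=true, void_entry=true); no atom is both obligatory and forbidden, so the set is consistent.

Consistent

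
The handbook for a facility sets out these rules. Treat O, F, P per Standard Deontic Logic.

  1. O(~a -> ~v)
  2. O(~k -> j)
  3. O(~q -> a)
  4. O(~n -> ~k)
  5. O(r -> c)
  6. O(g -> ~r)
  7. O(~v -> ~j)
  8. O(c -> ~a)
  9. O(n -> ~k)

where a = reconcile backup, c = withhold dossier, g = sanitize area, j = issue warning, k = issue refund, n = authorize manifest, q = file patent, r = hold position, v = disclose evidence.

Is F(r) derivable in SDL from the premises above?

By case analysis on n: premise 9 gives O(n -> ~k) and premise 4 gives O(~n -> ~k), so O(~k) either way.
From O(~k) and premise 2, O(~k -> j), we obtain O(j).
Premise 7, O(~v -> ~j), contraposes to O(j -> v); with O(j) we get O(v).
Premise 1 is O(~a -> ~v); contrapositively O(v -> a). Since O(v) holds, K gives O(a).
Premise 8 is O(c -> ~a); contrapositively O(a -> ~c). Since O(a) holds, K gives O(~c).
The contrapositive of premise 5 (O(r -> c)) is O(~c -> ~r), and O(~c) is already established, so O(~r).
Premises 3, 6 do not contribute to this derivation.
So O(~r) holds, i.e. F(r). The claim follows.

Yes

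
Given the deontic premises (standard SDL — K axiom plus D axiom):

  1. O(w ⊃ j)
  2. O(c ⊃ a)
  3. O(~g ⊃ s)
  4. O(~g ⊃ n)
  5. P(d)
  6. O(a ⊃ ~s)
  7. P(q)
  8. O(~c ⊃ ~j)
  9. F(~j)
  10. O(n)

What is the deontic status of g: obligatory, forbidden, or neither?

F(~j) at premise 9 means O(j).
Premise 8, O(~c ⊃ ~j), contraposes to O(j ⊃ c); with O(j) we get O(c).
Premise 2 is O(c ⊃ a); since O(c), deontic closure gives O(a).
From O(a) and premise 6, O(a ⊃ ~s), we obtain O(~s).
The contrapositive of premise 3 (O(~g ⊃ s)) is O(~s ⊃ g), and O(~s) is already established, so O(g).
Premises 1, 4, 5, 7, 10 do not contribute to this derivation.
Hence g is obligatory.

Obligatory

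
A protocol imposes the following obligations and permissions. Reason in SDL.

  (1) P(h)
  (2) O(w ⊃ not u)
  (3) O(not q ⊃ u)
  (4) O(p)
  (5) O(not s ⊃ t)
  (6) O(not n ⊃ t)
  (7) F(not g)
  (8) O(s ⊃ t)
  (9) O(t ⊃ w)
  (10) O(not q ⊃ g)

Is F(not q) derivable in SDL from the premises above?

Yes

Premises 5 and 8 cover both cases: O(not s ⊃ t) and O(s ⊃ t). Since not s ∨ s is a tautology, O(t) follows.
Premise 9 is O(t ⊃ w); since O(t), deontic closure gives O(w).
Applying K to premise 2 (O(w ⊃ not u)) and O(w) yields O(not u).
Premise 3, O(not q ⊃ u), contraposes to O(not u ⊃ q); with O(not u) we get O(q).
Premises 1, 4, 6, 7, 10 do not contribute to this derivation.
So O(q) holds, i.e. F(not q). The claim follows.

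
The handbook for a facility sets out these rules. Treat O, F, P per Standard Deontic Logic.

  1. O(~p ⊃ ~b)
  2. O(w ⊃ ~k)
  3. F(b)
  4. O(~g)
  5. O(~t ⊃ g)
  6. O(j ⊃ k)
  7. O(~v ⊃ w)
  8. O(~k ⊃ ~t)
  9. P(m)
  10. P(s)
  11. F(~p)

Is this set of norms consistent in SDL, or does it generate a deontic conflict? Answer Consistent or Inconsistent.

Consistent

Premise 1 is O(~p ⊃ ~b); even if O(~b) held, inferring O(~p) would be affirming the consequent — invalid.
So O(~p) is not derivable, and the apparent clash with O(p) does not arise.
A world satisfying every obligation exists (e.g. b=false, g=false, j=false, k=true, m=false, p=true, s=false, t=true, v=true, w=false); no atom is both obligatory and forbidden, so the set is consistent.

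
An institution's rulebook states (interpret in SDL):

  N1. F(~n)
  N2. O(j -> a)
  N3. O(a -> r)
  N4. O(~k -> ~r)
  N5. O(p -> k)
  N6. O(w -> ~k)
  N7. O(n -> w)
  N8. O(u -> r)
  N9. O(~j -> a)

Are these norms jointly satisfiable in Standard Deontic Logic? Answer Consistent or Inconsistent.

By case analysis on j: premise 2 gives O(j -> a) and premise 9 gives O(~j -> a), so O(a) either way.
With premise 3, O(a -> r), the K-axiom yields O(r).
Premise 4 is O(~k -> ~r); contrapositively O(r -> k). Since O(r) holds, K gives O(k).
The contrapositive of premise 6 (O(w -> ~k)) is O(k -> ~w), and O(k) is already established, so O(~w).
Premise 7, O(n -> w), contraposes to O(~w -> ~n); with O(~w) we get O(~n).
But premise 1, F(~n), means O(n).
We now have both O(~n) and O(n) — n is simultaneously obligatory and forbidden, violating the D-axiom.

Inconsistent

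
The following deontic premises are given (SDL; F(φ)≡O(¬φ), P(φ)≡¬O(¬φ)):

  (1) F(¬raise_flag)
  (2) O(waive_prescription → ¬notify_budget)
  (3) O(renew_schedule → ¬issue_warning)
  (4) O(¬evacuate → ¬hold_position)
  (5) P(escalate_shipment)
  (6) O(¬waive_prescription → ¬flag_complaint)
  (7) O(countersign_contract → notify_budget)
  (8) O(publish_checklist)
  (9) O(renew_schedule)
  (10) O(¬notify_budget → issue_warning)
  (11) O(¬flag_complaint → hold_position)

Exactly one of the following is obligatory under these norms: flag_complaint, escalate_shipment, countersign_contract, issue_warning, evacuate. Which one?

evacuate

Premise 9 gives O(renew_schedule).
Premise 3 is O(renew_schedule → ¬issue_warning); since O(renew_schedule), deontic closure gives O(¬issue_warning).
Premise 10, O(¬notify_budget → issue_warning), contraposes to O(¬issue_warning → notify_budget); with O(¬issue_warning) we get O(notify_budget).
The contrapositive of premise 2 (O(waive_prescription → ¬notify_budget)) is O(notify_budget → ¬waive_prescription), and O(notify_budget) is already established, so O(¬waive_prescription).
From O(¬waive_prescription) and premise 6, O(¬waive_prescription → ¬flag_complaint), we obtain O(¬flag_complaint).
With premise 11, O(¬flag_complaint → hold_position), the K-axiom yields O(hold_position).
The contrapositive of premise 4 (O(¬evacuate → ¬hold_position)) is O(hold_position → evacuate), and O(hold_position) is already established, so O(evacuate).
So O(evacuate) holds — evacuate is obligatory. None of the other listed options is made obligatory by any chain of premises.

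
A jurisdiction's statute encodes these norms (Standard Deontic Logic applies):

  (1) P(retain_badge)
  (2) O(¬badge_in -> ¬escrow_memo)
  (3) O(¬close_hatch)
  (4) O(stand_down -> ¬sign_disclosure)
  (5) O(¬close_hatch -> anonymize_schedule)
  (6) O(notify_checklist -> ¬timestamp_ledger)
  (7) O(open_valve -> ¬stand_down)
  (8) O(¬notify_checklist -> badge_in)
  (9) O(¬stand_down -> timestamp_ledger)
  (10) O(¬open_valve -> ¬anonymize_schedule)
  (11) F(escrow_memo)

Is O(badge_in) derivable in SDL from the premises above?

Yes

Premise 3 states O(¬close_hatch) outright.
From O(¬close_hatch) and premise 5, O(¬close_hatch -> anonymize_schedule), we obtain O(anonymize_schedule).
The contrapositive of premise 10 (O(¬open_valve -> ¬anonymize_schedule)) is O(anonymize_schedule -> open_valve), and O(anonymize_schedule) is already established, so O(open_valve).
With premise 7, O(open_valve -> ¬stand_down), the K-axiom yields O(¬stand_down).
From O(¬stand_down) and premise 9, O(¬stand_down -> timestamp_ledger), we obtain O(timestamp_ledger).
Premise 6 is O(notify_checklist -> ¬timestamp_ledger); contrapositively O(timestamp_ledger -> ¬notify_checklist). Since O(timestamp_ledger) holds, K gives O(¬notify_checklist).
Applying K to premise 8 (O(¬notify_checklist -> badge_in)) and O(¬notify_checklist) yields O(badge_in).
Premises 1, 2, 4, 11 do not contribute to this derivation.
So O(badge_in) follows.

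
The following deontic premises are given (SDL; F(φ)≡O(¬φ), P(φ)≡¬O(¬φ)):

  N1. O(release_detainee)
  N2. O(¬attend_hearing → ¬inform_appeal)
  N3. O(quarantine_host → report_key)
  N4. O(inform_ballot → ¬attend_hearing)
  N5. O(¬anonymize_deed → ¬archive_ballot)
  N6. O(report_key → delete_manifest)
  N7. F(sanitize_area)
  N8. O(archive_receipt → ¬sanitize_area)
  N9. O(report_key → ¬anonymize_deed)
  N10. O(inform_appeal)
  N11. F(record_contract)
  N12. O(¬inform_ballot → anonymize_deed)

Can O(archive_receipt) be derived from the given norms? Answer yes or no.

Premise 8 is O(archive_receipt → ¬sanitize_area); even if O(¬sanitize_area) held, inferring O(archive_receipt) would be affirming the consequent — invalid.
No other premise forces O(archive_receipt). An ideal world satisfying every premise can still have archive_receipt false, so O(archive_receipt) is not derivable.

No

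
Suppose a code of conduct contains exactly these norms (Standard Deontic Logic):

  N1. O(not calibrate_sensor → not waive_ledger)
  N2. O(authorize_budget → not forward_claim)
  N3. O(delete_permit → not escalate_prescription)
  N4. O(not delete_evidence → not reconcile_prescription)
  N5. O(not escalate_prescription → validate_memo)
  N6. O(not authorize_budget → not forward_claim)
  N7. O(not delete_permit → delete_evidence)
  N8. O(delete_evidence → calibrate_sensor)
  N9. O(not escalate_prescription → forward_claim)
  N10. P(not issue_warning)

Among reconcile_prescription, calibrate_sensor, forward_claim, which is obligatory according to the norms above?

By case analysis on not authorize_budget: premise 6 gives O(not authorize_budget → not forward_claim) and premise 2 gives O(authorize_budget → not forward_claim), so O(not forward_claim) either way.
The contrapositive of premise 9 (O(not escalate_prescription → forward_claim)) is O(not forward_claim → escalate_prescription), and O(not forward_claim) is already established, so O(escalate_prescription).
Premise 3 is O(delete_permit → not escalate_prescription); contrapositively O(escalate_prescription → not delete_permit). Since O(escalate_prescription) holds, K gives O(not delete_permit).
Premise 7 is O(not delete_permit → delete_evidence); since O(not delete_permit), deontic closure gives O(delete_evidence).
From O(delete_evidence) and premise 8, O(delete_evidence → calibrate_sensor), we obtain O(calibrate_sensor).
So O(calibrate_sensor) holds — calibrate_sensor is obligatory. None of the other listed options is made obligatory by any chain of premises.

calibrate_sensor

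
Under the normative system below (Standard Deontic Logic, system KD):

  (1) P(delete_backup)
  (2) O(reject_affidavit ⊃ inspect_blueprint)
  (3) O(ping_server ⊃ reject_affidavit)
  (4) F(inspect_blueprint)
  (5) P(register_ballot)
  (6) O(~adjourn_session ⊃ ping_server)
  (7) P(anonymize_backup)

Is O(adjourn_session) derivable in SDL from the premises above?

Premise 4, F(inspect_blueprint), is equivalent to O(~inspect_blueprint).
The contrapositive of premise 2 (O(reject_affidavit ⊃ inspect_blueprint)) is O(~inspect_blueprint ⊃ ~reject_affidavit), and O(~inspect_blueprint) is already established, so O(~reject_affidavit).
The contrapositive of premise 3 (O(ping_server ⊃ reject_affidavit)) is O(~reject_affidavit ⊃ ~ping_server), and O(~reject_affidavit) is already established, so O(~ping_server).
Premise 6 is O(~adjourn_session ⊃ ping_server); contrapositively O(~ping_server ⊃ adjourn_session). Since O(~ping_server) holds, K gives O(adjourn_session).
Premises 1, 5, 7 do not contribute to this derivation.
So O(adjourn_session) follows.

Yes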